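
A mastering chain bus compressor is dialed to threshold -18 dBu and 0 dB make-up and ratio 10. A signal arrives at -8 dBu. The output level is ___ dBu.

The input is 10 dB above the -18 dBu threshold.
The 10 dB excess becomes 1 dB after 10:1 reduction.
That puts the output at -17 dBu.

-17 dBu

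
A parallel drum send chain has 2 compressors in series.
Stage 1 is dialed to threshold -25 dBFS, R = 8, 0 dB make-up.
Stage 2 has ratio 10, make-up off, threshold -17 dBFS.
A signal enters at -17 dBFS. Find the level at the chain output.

-24 dBFS

Stage 1: -17 dBFS is 8 dB over -25 dBFS; at 8:1 that becomes 1 dB over, giving -24 dBFS.
Stage 2: -24 dBFS ≤ -17 dBFS, so stage 2 doesn't engage; output -24 dBFS.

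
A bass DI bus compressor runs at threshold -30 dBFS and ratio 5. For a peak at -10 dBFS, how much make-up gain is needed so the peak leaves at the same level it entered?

Without make-up, output = threshold + overshoot/5 = -30 + 4 = -26 dBFS.
Gap to target: 16 dB.

16 dB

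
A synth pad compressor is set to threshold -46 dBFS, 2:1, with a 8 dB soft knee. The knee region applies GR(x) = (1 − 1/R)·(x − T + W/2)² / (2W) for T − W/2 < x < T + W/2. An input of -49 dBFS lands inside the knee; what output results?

-49.03125 dBFS

x − T + W/2 = -49 − (-46) + 4 = 1.
GR = (1 − 1/2) × 1² / 16 = 0.5 × 1 / 16 = 0.03125 dB.
Output = -49 − 0.03125 = -49.03125 dBFS.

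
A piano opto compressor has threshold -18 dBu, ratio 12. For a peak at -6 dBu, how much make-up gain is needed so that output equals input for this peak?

Without make-up, output = threshold + overshoot/12 = -18 + 1 = -17 dBu.
Gap to target: 11 dB.

11 dB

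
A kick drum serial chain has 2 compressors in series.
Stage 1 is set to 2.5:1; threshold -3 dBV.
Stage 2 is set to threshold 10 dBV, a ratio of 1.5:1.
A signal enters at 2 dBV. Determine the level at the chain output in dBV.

-1 dBV

Stage 1: overshoot 5 dB → 5/2.5 = 2 dB → -1 dBV.
Stage 2: -1 dBV ≤ 10 dBV, so stage 2 doesn't engage; output -1 dBV.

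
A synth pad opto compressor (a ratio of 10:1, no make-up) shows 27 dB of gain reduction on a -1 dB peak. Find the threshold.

-31 dB

Let T be the threshold. Output overshoot = (input overshoot)/R, so -28 − T = (-1 − T)/10.
10·(-28 − T) = -1 − T → 9·T = -280 − (-1) = -279.
T = -279/9 = -31 dB.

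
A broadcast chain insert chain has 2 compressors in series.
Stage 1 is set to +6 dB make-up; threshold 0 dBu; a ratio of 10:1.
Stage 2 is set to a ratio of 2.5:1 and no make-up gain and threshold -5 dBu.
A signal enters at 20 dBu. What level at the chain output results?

0.2 dBu

Stage 1: overshoot 20 dB → 20/10 = 2 dB → 2 dBu; +6 dB make-up → 8 dBu.
Stage 2: 8 dBu is 13 dB over -5 dBu; at 2.5:1 that becomes 5.2 dB over, giving 0.2 dBu.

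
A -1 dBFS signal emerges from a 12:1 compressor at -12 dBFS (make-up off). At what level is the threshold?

-13 dBFS

Input is 12 dB above T (since output overshoot × R = input overshoot: (-12 − T)·12 = -1 − T gives T = -13 dBFS).
Check: -13 + (-1 − (-13))/12 = -13 + 1 = -12 dBFS. ✓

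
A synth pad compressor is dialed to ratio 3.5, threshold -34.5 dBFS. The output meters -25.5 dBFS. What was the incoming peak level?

Post-compression overshoot = -25.5 − (-34.5) = 9 dB.
Before 3.5:1 compression the overshoot was 9 × 3.5 = 31.5 dB, so input = -34.5 + 31.5 = -3 dBFS.

-3 dBFS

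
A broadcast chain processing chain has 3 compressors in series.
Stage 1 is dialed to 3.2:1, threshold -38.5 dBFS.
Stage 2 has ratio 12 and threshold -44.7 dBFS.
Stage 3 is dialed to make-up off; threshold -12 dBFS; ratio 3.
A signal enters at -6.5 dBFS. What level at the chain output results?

Stage 1: -6.5 dBFS is 32 dB over -38.5 dBFS; at 3.2:1 that becomes 10 dB over, giving -28.5 dBFS.
Stage 2: 16.2 dB above -44.7 dBFS, reduced 12:1 to 1.35 dB above → -43.35 dBFS.
Stage 3: -43.35 dBFS is at or below the -12 dBFS threshold — no compression; output -43.35 dBFS.

-43.35 dBFS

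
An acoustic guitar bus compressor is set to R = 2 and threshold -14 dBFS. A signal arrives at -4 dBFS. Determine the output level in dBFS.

Overshoot: -4 − (-14) = 10 dB.
At 2:1 the overshoot is divided by 2, leaving 5 dB above threshold.
That puts the output at -9 dBFS.

-9 dBFS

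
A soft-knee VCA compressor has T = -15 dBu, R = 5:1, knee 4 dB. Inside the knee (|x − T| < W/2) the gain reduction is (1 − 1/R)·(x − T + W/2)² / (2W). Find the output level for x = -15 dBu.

-15.4 dBu

x − T + W/2 = -15 − (-15) + 2 = 2.
GR = (1 − 1/5) × 2² / 8 = 0.8 × 4 / 8 = 0.4 dB.
Output = -15 − 0.4 = -15.4 dBu.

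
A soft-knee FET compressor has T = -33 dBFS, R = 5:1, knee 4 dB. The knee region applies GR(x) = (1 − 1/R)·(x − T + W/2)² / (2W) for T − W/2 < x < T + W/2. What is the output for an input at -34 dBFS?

x − T + W/2 = -34 − (-33) + 2 = 1.
GR = (1 − 1/5) × 1² / 8 = 0.8 × 1 / 8 = 0.1 dB.
Output = -34 − 0.1 = -34.1 dBFS.

-34.1 dBFS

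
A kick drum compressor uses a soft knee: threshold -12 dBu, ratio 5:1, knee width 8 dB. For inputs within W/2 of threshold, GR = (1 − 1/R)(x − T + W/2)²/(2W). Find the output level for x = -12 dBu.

-12.8 dBu

x − T + W/2 = -12 − (-12) + 4 = 4.
GR = (1 − 1/5) × 4² / 16 = 0.8 × 16 / 16 = 0.8 dB.
Output = -12 − 0.8 = -12.8 dBu.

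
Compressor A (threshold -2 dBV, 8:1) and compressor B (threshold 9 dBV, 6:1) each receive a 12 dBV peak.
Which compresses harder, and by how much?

A: overshoot 14 dB → output overshoot 1.75 dB → GR 12.25 dB.
B: overshoot 3 dB → output overshoot 0.5 dB → GR 2.5 dB.
A reduces 9.75 dB more.

A, by 9.75 dB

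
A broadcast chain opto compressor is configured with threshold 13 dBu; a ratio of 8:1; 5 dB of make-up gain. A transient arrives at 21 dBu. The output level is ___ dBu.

The input is 8 dB above the 13 dBu threshold.
The 8 dB excess becomes 1 dB after 8:1 reduction.
Output = 13 + 1 = 14 dBu; make-up adds 5 dB, giving 19 dBu.

19 dBu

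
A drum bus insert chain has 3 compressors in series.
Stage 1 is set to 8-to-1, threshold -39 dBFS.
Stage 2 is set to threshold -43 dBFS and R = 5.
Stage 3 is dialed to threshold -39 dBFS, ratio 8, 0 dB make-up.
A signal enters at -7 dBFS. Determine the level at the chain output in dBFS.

-41.4 dBFS

Stage 1: 32 dB above -39 dBFS, reduced 8:1 to 4 dB above → -35 dBFS.
Stage 2: 8 dB above -43 dBFS, reduced 5:1 to 1.6 dB above → -41.4 dBFS.
Stage 3: -41.4 dBFS is at or below the -39 dBFS threshold — no compression; output -41.4 dBFS.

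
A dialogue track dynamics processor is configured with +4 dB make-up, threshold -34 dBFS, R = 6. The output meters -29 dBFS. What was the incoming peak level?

-28 dBFS

Remove make-up: -29 − 4 = -33 dBFS.
Post-compression overshoot = -33 − (-34) = 1 dB.
Input overshoot = R × output overshoot = 6 dB → input = -34 + 6 = -28 dBFS.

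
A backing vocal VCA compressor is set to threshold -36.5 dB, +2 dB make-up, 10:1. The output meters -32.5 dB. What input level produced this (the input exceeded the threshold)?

-16.5 dB

Stripping the +2 dB make-up gives -34.5 dB at the gain stage.
Post-compression overshoot = -34.5 − (-36.5) = 2 dB.
Before 10:1 compression the overshoot was 2 × 10 = 20 dB, so input = -36.5 + 20 = -16.5 dB.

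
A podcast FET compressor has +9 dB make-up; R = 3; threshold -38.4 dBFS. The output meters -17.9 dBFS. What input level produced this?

-3.9 dBFS

Remove make-up: -17.9 − 9 = -26.9 dBFS.
Post-compression overshoot = -26.9 − (-38.4) = 11.5 dB.
Undo the ratio: input overshoot = 11.5 × 3 = 34.5 dB, giving input = -3.9 dBFS.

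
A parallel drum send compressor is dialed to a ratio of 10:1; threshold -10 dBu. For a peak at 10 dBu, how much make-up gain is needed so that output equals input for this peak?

The peak compresses to -10 + 20/10 = -8 dBu.
To reach 10 dBu requires 10 − (-8) = 18 dB of make-up.

18 dB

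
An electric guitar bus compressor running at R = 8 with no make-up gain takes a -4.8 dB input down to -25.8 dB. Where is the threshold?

-28.8 dB

Let T be the threshold. Output overshoot = (input overshoot)/R, so -25.8 − T = (-4.8 − T)/8.
8·(-25.8 − T) = -4.8 − T → 7·T = -206.4 − (-4.8) = -201.6.
T = -201.6/7 = -28.8 dB.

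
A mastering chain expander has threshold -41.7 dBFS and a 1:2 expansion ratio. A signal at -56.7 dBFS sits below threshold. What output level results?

Undershoot = (-41.7) − (-56.7) = 15 dB.
At 1:2, that expands to 30 dB under threshold.
Output = -41.7 − 30 = -71.7 dBFS.

-71.7 dBFS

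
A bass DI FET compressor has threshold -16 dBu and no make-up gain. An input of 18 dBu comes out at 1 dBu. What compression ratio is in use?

2:1

Input overshoot = 18 − (-16) = 34 dB; output overshoot = 1 − (-16) = 17 dB.
Ratio = 34 / 17 = 2.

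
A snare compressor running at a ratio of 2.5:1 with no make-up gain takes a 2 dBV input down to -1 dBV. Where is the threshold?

Let T be the threshold. Output overshoot = (input overshoot)/R, so -1 − T = (2 − T)/2.5.
2.5·(-1 − T) = 2 − T → 1.5·T = -2.5 − 2 = -4.5.
T = -4.5/1.5 = -3 dBV.

-3 dBV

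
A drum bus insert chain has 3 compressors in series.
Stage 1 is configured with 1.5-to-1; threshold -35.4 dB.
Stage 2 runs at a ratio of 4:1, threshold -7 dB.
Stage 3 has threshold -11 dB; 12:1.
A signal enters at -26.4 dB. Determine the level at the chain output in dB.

-29.4 dB

Stage 1: overshoot 9 dB → 9/1.5 = 6 dB → -29.4 dB.
Stage 2: -29.4 dB ≤ -7 dB, so stage 2 doesn't engage; output -29.4 dB.
Stage 3: -29.4 dB ≤ -11 dB, so stage 3 doesn't engage; output -29.4 dB.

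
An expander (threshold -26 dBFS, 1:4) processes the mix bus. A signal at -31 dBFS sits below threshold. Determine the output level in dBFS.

-46 dBFS

The input is 5 dB below the -26 dBFS threshold.
A 1:4 expander multiplies undershoot by 4: 5 × 4 = 20 dB below threshold.
Output = -26 − 20 = -46 dBFS.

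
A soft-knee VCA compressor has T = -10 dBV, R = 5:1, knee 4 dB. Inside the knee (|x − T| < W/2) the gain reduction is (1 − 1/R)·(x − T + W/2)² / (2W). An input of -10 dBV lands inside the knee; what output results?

x − T + W/2 = -10 − (-10) + 2 = 2.
GR = (1 − 1/5) × 2² / 8 = 0.8 × 4 / 8 = 0.4 dB.
Output = -10 − 0.4 = -10.4 dBV.

-10.4 dBV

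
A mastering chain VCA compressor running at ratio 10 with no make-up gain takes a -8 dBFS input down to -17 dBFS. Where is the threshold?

Gain reduction = -8 − (-17) = 9 dB; output overshoot = GR / (R − 1) = 9 / 9 = 1 dB.
Threshold = output − output overshoot = -17 − 1 = -18 dBFS.

-18 dBFS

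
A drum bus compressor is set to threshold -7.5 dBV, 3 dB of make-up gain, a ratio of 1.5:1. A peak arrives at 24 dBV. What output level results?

Overshoot: 24 − (-7.5) = 31.5 dB.
The 31.5 dB excess becomes 21 dB after 1.5:1 reduction.
Output = -7.5 + 21 = 13.5 dBV; make-up adds 3 dB, giving 16.5 dBV.

16.5 dBV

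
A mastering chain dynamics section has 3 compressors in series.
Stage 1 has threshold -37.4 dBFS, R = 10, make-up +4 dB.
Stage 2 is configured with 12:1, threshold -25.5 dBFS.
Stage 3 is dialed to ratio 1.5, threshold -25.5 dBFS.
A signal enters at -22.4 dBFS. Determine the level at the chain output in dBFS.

-31.9 dBFS

Stage 1: 15 dB above -37.4 dBFS, reduced 10:1 to 1.5 dB above → -35.9 dBFS; +4 dB make-up → -31.9 dBFS.
Stage 2: below threshold (-31.9 ≤ -25.5); passes unchanged; output -31.9 dBFS.
Stage 3: -31.9 dBFS is at or below the -25.5 dBFS threshold — no compression; output -31.9 dBFS.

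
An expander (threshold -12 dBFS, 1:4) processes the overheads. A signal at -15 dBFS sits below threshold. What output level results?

Below threshold, a 1:4 expander applies gain = (4−1)×(T − x) of attenuation.
(4−1) × 3 = 9 dB, so output = -15 − 9 = -24 dBFS.

-24 dBFS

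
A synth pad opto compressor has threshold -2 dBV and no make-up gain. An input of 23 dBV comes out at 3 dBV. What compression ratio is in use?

5:1

Input overshoot = 23 − (-2) = 25 dB; output overshoot = 3 − (-2) = 5 dB.
Ratio = 25 / 5 = 5.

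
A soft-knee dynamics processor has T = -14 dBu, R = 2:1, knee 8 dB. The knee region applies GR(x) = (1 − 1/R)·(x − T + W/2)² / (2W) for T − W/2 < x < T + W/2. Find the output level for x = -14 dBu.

-14.5 dBu

x − T + W/2 = -14 − (-14) + 4 = 4.
GR = (1 − 1/2) × 4² / 16 = 0.5 × 16 / 16 = 0.5 dB.
Output = -14 − 0.5 = -14.5 dBu.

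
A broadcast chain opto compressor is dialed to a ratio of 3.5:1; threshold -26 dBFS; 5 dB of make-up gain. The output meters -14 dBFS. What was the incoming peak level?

-1.5 dBFS

Before make-up, the level was -14 − 5 = -19 dBFS.
Post-compression overshoot = -19 − (-26) = 7 dB.
Input overshoot = R × output overshoot = 24.5 dB → input = -26 + 24.5 = -1.5 dBFS.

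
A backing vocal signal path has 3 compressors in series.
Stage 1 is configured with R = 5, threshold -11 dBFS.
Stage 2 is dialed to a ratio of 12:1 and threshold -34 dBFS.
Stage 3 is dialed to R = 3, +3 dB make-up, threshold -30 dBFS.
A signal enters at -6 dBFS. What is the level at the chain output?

-29 dBFS

Stage 1: -6 dBFS is 5 dB over -11 dBFS; at 5:1 that becomes 1 dB over, giving -10 dBFS.
Stage 2: 24 dB above -34 dBFS, reduced 12:1 to 2 dB above → -32 dBFS.
Stage 3: -32 dBFS is at or below the -30 dBFS threshold — no compression; make-up brings it to -29 dBFS.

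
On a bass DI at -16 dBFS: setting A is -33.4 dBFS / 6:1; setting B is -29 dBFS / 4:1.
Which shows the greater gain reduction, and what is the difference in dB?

A: overshoot 17.4 dB → output overshoot 2.9 dB → GR 14.5 dB.
B: overshoot 13 dB → output overshoot 3.25 dB → GR 9.75 dB.
Difference: 4.75 dB in favour of A.

A, by 4.75 dB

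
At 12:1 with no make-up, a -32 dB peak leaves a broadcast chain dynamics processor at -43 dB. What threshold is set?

Input is 12 dB above T (since output overshoot × R = input overshoot: (-43 − T)·12 = -32 − T gives T = -44 dB).
Check: -44 + (-32 − (-44))/12 = -44 + 1 = -43 dB. ✓

-44 dB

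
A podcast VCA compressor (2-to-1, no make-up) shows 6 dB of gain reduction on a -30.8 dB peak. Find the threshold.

-42.8 dB

Let T be the threshold. Output overshoot = (input overshoot)/R, so -36.8 − T = (-30.8 − T)/2.
2·(-36.8 − T) = -30.8 − T → 1·T = -73.6 − (-30.8) = -42.8.
T = -42.8/1 = -42.8 dB.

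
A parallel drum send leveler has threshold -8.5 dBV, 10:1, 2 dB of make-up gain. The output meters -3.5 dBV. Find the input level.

21.5 dBV

Before make-up, the level was -3.5 − 2 = -5.5 dBV.
Post-compression overshoot = -5.5 − (-8.5) = 3 dB.
Input overshoot = R × output overshoot = 30 dB → input = -8.5 + 30 = 21.5 dBV.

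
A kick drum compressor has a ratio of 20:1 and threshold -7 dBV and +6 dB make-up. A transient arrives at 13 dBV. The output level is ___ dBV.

Overshoot: 13 − (-7) = 20 dB.
The 20 dB excess becomes 1 dB after 20:1 reduction.
So the level is -7 + 1 = -6 dBV; make-up adds 6 dB, giving 0 dBV.

0 dBV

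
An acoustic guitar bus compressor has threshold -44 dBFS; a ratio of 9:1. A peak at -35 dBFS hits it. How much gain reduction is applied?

-35 dBFS exceeds the threshold by 9 dB.
After 9:1 compression the overshoot becomes 9/9 = 1 dB.
Gain reduction = 9 − 1 = 8 dB.

8 dB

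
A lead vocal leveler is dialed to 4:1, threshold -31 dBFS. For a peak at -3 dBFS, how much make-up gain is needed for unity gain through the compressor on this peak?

Overshoot 28 dB → 28/4 = 7 dB after compression, so the compressed level is -31 + 7 = -24 dBFS.
Make-up = target − compressed = -3 − (-24) = 21 dB.

21 dB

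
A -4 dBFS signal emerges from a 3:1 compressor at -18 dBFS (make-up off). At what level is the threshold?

-25 dBFS

Let T be the threshold. Output overshoot = (input overshoot)/R, so -18 − T = (-4 − T)/3.
3·(-18 − T) = -4 − T → 2·T = -54 − (-4) = -50.
T = -50/2 = -25 dBFS.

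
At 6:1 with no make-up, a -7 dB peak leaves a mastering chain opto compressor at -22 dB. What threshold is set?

-25 dB

Let T be the threshold. Output overshoot = (input overshoot)/R, so -22 − T = (-7 − T)/6.
6·(-22 − T) = -7 − T → 5·T = -132 − (-7) = -125.
T = -125/5 = -25 dB.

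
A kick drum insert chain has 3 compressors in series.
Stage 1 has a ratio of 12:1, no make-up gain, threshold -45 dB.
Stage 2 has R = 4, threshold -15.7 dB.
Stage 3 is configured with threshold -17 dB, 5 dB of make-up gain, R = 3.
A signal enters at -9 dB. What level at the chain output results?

-37 dB

Stage 1: -9 dB is 36 dB over -45 dB; at 12:1 that becomes 3 dB over, giving -42 dB.
Stage 2: -42 dB is at or below the -15.7 dB threshold — no compression; output -42 dB.
Stage 3: -42 dB is at or below the -17 dB threshold — no compression; make-up brings it to -37 dB.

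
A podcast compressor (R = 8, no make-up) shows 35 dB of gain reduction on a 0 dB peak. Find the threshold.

-40 dB

Gain reduction = 0 − (-35) = 35 dB; output overshoot = GR / (R − 1) = 35 / 7 = 5 dB.
Threshold = output − output overshoot = -35 − 5 = -40 dB.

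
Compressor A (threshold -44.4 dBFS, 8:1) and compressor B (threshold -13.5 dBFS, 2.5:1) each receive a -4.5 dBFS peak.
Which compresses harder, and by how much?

A, by 29.5125 dB

A: 39.9 dB over, compressed to 4.9875 dB over, so 34.9125 dB of GR.
B: 9 dB over, compressed to 3.6 dB over, so 5.4 dB of GR.
A applies 29.5125 dB more gain reduction.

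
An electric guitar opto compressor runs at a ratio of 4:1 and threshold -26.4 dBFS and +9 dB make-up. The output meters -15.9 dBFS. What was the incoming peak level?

Stripping the +9 dB make-up gives -24.9 dBFS at the gain stage.
The compressed level sits -24.9 − (-26.4) = 1.5 dB over threshold.
Before 4:1 compression the overshoot was 1.5 × 4 = 6 dB, so input = -26.4 + 6 = -20.4 dBFS.

-20.4 dBFS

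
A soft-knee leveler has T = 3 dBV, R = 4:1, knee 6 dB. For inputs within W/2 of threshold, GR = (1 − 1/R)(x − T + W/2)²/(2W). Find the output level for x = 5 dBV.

3.4375 dBV

x − T + W/2 = 5 − 3 + 3 = 5.
GR = (1 − 1/4) × 5² / 12 = 0.75 × 25 / 12 = 1.5625 dB.
Output = 5 − 1.5625 = 3.4375 dBV.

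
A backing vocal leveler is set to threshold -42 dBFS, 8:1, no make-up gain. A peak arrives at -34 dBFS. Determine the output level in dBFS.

Overshoot: -34 − (-42) = 8 dB.
At 8:1 the overshoot is divided by 8, leaving 1 dB above threshold.
That puts the output at -41 dBFS.

-41 dBFS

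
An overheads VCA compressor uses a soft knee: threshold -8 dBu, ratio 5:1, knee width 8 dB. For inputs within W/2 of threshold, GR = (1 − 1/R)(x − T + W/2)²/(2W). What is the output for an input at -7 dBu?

-8.25 dBu

x − T + W/2 = -7 − (-8) + 4 = 5.
GR = (1 − 1/5) × 5² / 16 = 0.8 × 25 / 16 = 1.25 dB.
Output = -7 − 1.25 = -8.25 dBu.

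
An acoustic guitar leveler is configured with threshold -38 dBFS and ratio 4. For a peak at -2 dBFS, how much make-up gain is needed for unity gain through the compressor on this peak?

Without make-up, output = threshold + overshoot/4 = -38 + 9 = -29 dBFS.
Gap to target: 27 dB.

27 dB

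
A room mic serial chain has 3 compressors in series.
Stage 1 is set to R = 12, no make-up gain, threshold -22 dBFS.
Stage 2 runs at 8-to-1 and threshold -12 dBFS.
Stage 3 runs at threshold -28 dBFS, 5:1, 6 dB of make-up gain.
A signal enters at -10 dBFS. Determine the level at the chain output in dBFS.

Stage 1: 12 dB above -22 dBFS, reduced 12:1 to 1 dB above → -21 dBFS.
Stage 2: -21 dBFS ≤ -12 dBFS, so stage 2 doesn't engage; output -21 dBFS.
Stage 3: overshoot 7 dB → 7/5 = 1.4 dB → -26.6 dBFS; +6 dB make-up → -20.6 dBFS.

-20.6 dBFS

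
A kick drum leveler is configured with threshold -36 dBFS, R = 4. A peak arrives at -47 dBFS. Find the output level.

-47 dBFS is 11 dB below the -36 dBFS threshold, so no gain reduction is applied.
Output = input = -47 dBFS.

-47 dBFS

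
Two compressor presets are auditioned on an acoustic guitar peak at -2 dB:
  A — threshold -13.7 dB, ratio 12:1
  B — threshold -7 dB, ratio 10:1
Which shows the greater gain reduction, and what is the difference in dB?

A: GR = 11.7 − 11.7/12 = 10.725 dB.
B: GR = 5 − 5/10 = 4.5 dB.
A reduces 6.225 dB more.

A, by 6.225 dB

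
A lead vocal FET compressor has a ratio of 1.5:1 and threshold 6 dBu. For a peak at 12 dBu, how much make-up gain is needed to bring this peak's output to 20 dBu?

10 dB

Overshoot 6 dB → 6/1.5 = 4 dB after compression, so the compressed level is 6 + 4 = 10 dBu.
Make-up = target − compressed = 20 − 10 = 10 dB.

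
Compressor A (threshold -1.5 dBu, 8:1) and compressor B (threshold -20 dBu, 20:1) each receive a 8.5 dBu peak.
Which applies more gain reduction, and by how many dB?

A: overshoot 10 dB → output overshoot 1.25 dB → GR 8.75 dB.
B: overshoot 28.5 dB → output overshoot 1.425 dB → GR 27.075 dB.
Difference: 18.325 dB in favour of B.

B, by 18.325 dB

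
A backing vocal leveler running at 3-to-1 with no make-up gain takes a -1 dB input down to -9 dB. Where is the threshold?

-13 dB

Let T be the threshold. Output overshoot = (input overshoot)/R, so -9 − T = (-1 − T)/3.
3·(-9 − T) = -1 − T → 2·T = -27 − (-1) = -26.
T = -26/2 = -13 dB.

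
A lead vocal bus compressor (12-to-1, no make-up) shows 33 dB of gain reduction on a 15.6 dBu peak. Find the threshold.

Let T be the threshold. Output overshoot = (input overshoot)/R, so -17.4 − T = (15.6 − T)/12.
12·(-17.4 − T) = 15.6 − T → 11·T = -208.8 − 15.6 = -224.4.
T = -224.4/11 = -20.4 dBu.

-20.4 dBu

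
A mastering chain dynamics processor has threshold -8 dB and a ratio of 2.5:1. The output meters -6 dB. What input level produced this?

Post-compression overshoot = -6 − (-8) = 2 dB.
Before 2.5:1 compression the overshoot was 2 × 2.5 = 5 dB, so input = -8 + 5 = -3 dB.

-3 dB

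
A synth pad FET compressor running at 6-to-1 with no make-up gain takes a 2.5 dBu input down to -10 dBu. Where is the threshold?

Input is 15 dB above T (since output overshoot × R = input overshoot: (-10 − T)·6 = 2.5 − T gives T = -12.5 dBu).
Check: -12.5 + (2.5 − (-12.5))/6 = -12.5 + 2.5 = -10 dBu. ✓

-12.5 dBu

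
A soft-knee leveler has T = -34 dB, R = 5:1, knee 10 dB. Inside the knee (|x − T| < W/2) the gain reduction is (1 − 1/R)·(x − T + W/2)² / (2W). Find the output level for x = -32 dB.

-33.96 dB

x − T + W/2 = -32 − (-34) + 5 = 7.
GR = (1 − 1/5) × 7² / 20 = 0.8 × 49 / 20 = 1.96 dB.
Output = -32 − 1.96 = -33.96 dB.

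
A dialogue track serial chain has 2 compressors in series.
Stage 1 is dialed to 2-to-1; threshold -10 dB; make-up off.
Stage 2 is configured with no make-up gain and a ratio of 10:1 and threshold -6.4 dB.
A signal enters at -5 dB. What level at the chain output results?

Stage 1: -5 dB is 5 dB over -10 dB; at 2:1 that becomes 2.5 dB over, giving -7.5 dB.
Stage 2: -7.5 dB is at or below the -6.4 dB threshold — no compression; output -7.5 dB.

-7.5 dB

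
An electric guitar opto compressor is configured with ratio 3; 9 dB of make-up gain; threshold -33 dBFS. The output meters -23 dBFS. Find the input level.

Stripping the +9 dB make-up gives -32 dBFS at the gain stage.
The compressed level sits -32 − (-33) = 1 dB over threshold.
Undo the ratio: input overshoot = 1 × 3 = 3 dB, giving input = -30 dBFS.

-30 dBFS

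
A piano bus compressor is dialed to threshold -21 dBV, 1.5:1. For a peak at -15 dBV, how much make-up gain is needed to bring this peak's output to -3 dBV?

Without make-up, output = threshold + overshoot/1.5 = -21 + 4 = -17 dBV.
Gap to target: 14 dB.

14 dB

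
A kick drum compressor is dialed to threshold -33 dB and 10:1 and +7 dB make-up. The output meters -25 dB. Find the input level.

Before make-up, the level was -25 − 7 = -32 dB.
That's 1 dB above the -33 dB threshold.
Input overshoot = R × output overshoot = 10 dB → input = -33 + 10 = -23 dB.

-23 dB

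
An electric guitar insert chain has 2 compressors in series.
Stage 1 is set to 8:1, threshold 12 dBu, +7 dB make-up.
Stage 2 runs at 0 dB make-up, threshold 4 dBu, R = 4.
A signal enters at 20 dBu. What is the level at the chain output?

8 dBu

Stage 1: overshoot 8 dB → 8/8 = 1 dB → 13 dBu; +7 dB make-up → 20 dBu.
Stage 2: 16 dB above 4 dBu, reduced 4:1 to 4 dB above → 8 dBu.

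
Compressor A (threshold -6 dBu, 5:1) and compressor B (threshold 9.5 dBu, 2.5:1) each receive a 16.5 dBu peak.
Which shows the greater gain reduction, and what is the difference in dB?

A, by 13.8 dB

A: GR = 22.5 − 22.5/5 = 18 dB.
B: GR = 7 − 7/2.5 = 4.2 dB.
Difference: 13.8 dB in favour of A.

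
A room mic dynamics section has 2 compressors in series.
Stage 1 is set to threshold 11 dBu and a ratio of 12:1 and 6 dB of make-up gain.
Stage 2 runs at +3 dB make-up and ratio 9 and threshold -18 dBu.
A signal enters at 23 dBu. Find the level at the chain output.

Stage 1: 23 dBu is 12 dB over 11 dBu; at 12:1 that becomes 1 dB over, giving 12 dBu; +6 dB make-up → 18 dBu.
Stage 2: 18 dBu is 36 dB over -18 dBu; at 9:1 that becomes 4 dB over, giving -14 dBu; +3 dB make-up → -11 dBu.

-11 dBu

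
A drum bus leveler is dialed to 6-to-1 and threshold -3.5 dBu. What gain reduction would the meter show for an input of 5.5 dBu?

Overshoot = 5.5 − (-3.5) = 9 dB.
After 6:1 compression the overshoot becomes 9/6 = 1.5 dB.
Gain reduction = 9 − 1.5 = 7.5 dB.

7.5 dB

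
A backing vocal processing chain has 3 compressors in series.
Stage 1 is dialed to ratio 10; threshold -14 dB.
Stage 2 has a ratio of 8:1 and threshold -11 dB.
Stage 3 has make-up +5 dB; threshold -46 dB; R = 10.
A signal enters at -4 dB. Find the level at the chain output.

-37.7 dB

Stage 1: 10 dB above -14 dB, reduced 10:1 to 1 dB above → -13 dB.
Stage 2: -13 dB ≤ -11 dB, so stage 2 doesn't engage; output -13 dB.
Stage 3: overshoot 33 dB → 33/10 = 3.3 dB → -42.7 dB; +5 dB make-up → -37.7 dB.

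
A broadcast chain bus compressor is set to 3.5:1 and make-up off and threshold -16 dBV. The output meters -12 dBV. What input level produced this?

-2 dBV

Post-compression overshoot = -12 − (-16) = 4 dB.
Input overshoot = R × output overshoot = 14 dB → input = -16 + 14 = -2 dBV.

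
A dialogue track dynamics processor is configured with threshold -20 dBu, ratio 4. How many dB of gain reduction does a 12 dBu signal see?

24 dB

The signal is 32 dB above threshold.
After 4:1 compression the overshoot becomes 32/4 = 8 dB.
So the signal is attenuated by 32 − 8 = 24 dB.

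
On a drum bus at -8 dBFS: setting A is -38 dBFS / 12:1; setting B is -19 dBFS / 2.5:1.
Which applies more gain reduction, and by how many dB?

A, by 20.9 dB

A: 30 dB over, compressed to 2.5 dB over, so 27.5 dB of GR.
B: 11 dB over, compressed to 4.4 dB over, so 6.6 dB of GR.
A reduces 20.9 dB more.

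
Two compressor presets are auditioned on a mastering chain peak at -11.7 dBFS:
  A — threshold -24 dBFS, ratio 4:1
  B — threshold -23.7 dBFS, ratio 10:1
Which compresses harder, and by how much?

A: GR = 12.3 − 12.3/4 = 9.225 dB.
B: GR = 12 − 12/10 = 10.8 dB.
Difference: 1.575 dB in favour of B.

B, by 1.575 dB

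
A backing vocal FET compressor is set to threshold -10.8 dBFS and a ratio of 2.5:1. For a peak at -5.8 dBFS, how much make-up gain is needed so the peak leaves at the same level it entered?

Without make-up, output = threshold + overshoot/2.5 = -10.8 + 2 = -8.8 dBFS.
Gap to target: 3 dB.

3 dB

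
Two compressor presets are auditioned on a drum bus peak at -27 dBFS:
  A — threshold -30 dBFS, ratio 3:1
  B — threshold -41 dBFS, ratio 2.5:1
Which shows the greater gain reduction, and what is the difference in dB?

A: GR = 3 − 3/3 = 2 dB.
B: GR = 14 − 14/2.5 = 8.4 dB.
Difference: 6.4 dB in favour of B.

B, by 6.4 dB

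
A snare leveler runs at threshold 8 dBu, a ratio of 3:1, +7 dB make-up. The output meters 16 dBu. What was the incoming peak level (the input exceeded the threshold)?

Remove make-up: 16 − 7 = 9 dBu.
That's 1 dB above the 8 dBu threshold.
Input overshoot = R × output overshoot = 3 dB → input = 8 + 3 = 11 dBu.

11 dBu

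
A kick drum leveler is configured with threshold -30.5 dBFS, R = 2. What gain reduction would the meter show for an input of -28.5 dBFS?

1 dB

Overshoot = -28.5 − (-30.5) = 2 dB.
After 2:1 compression the overshoot becomes 2/2 = 1 dB.
GR = overshoot in − overshoot out = 2 − 1 = 1 dB.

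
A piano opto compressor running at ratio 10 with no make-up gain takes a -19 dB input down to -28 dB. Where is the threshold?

Gain reduction = -19 − (-28) = 9 dB; output overshoot = GR / (R − 1) = 9 / 9 = 1 dB.
Threshold = output − output overshoot = -28 − 1 = -29 dB.

-29 dB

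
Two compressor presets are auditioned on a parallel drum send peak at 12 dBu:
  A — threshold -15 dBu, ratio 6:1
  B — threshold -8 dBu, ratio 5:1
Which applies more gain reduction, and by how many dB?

A: overshoot 27 dB → output overshoot 4.5 dB → GR 22.5 dB.
B: overshoot 20 dB → output overshoot 4 dB → GR 16 dB.
A reduces 6.5 dB more.

A, by 6.5 dB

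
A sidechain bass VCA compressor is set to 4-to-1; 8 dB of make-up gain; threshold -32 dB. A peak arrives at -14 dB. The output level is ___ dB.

-19.5 dB

-14 dB sits 18 dB over threshold.
The 18 dB excess becomes 4.5 dB after 4:1 reduction.
So the level is -32 + 4.5 = -27.5 dB; make-up adds 8 dB, giving -19.5 dB.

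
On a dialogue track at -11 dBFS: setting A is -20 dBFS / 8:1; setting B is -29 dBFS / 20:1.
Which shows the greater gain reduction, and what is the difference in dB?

B, by 9.225 dB

A: 9 dB over, compressed to 1.125 dB over, so 7.875 dB of GR.
B: 18 dB over, compressed to 0.9 dB over, so 17.1 dB of GR.
Difference: 9.225 dB in favour of B.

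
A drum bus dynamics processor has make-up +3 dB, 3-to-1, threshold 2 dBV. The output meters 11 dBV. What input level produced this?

20 dBV

Remove make-up: 11 − 3 = 8 dBV.
That's 6 dB above the 2 dBV threshold.
Input overshoot = R × output overshoot = 18 dB → input = 2 + 18 = 20 dBV.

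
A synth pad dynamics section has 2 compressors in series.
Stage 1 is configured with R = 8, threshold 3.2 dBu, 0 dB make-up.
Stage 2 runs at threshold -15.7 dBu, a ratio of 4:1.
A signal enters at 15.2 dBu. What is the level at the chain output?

-10.6 dBu

Stage 1: overshoot 12 dB → 12/8 = 1.5 dB → 4.7 dBu.
Stage 2: overshoot 20.4 dB → 20.4/4 = 5.1 dB → -10.6 dBu.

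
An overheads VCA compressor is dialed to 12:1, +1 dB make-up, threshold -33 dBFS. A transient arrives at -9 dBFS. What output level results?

The input is 24 dB above the -33 dBFS threshold.
At 12:1 the overshoot is divided by 12, leaving 2 dB above threshold.
That puts the output at -31 dBFS; make-up adds 1 dB, giving -30 dBFS.

-30 dBFS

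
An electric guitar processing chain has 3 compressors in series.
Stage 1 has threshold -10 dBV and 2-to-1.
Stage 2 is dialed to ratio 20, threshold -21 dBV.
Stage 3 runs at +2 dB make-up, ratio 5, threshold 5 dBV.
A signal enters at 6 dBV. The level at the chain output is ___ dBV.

-18.05 dBV

Stage 1: 6 dBV is 16 dB over -10 dBV; at 2:1 that becomes 8 dB over, giving -2 dBV.
Stage 2: overshoot 19 dB → 19/20 = 0.95 dB → -20.05 dBV.
Stage 3: -20.05 dBV is at or below the 5 dBV threshold — no compression; make-up brings it to -18.05 dBV.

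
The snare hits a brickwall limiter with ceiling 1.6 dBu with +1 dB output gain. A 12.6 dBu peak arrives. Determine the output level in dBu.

A brickwall limiter is an ∞:1 compressor: any input above the ceiling is clamped to 1.6 dBu.
Output gain then adds 1 dB: 1.6 + 1 = 2.6 dBu.

2.6 dBu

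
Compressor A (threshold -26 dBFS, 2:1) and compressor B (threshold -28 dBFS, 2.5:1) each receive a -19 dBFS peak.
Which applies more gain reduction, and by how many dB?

B, by 1.9 dB

A: 7 dB over, compressed to 3.5 dB over, so 3.5 dB of GR.
B: 9 dB over, compressed to 3.6 dB over, so 5.4 dB of GR.
B applies 1.9 dB more gain reduction.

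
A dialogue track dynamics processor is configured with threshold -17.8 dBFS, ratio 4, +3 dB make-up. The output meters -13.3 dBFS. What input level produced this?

-11.8 dBFS

Before make-up, the level was -13.3 − 3 = -16.3 dBFS.
That's 1.5 dB above the -17.8 dBFS threshold.
Input overshoot = R × output overshoot = 6 dB → input = -17.8 + 6 = -11.8 dBFS.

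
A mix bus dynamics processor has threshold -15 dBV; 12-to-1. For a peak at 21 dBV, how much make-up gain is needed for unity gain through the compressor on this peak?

The peak compresses to -15 + 36/12 = -12 dBV.
To reach 21 dBV requires 21 − (-12) = 33 dB of make-up.

33 dB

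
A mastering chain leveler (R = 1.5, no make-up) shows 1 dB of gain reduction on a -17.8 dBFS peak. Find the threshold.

Let T be the threshold. Output overshoot = (input overshoot)/R, so -18.8 − T = (-17.8 − T)/1.5.
1.5·(-18.8 − T) = -17.8 − T → 0.5·T = -28.2 − (-17.8) = -10.4.
T = -10.4/0.5 = -20.8 dBFS.

-20.8 dBFS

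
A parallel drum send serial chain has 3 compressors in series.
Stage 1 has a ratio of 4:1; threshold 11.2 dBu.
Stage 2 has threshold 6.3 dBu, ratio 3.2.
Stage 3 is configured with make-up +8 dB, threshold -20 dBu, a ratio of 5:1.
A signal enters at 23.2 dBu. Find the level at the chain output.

Stage 1: 23.2 dBu is 12 dB over 11.2 dBu; at 4:1 that becomes 3 dB over, giving 14.2 dBu.
Stage 2: 7.9 dB above 6.3 dBu, reduced 3.2:1 to 2.46875 dB above → 8.76875 dBu.
Stage 3: overshoot 28.76875 dB → 28.76875/5 = 5.75375 dB → -14.24625 dBu; +8 dB make-up → -6.24625 dBu.

-6.24625 dBu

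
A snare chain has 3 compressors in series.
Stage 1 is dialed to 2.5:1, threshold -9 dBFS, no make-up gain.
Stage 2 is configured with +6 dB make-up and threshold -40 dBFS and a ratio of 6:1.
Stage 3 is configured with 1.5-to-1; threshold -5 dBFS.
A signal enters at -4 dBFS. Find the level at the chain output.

Stage 1: -4 dBFS is 5 dB over -9 dBFS; at 2.5:1 that becomes 2 dB over, giving -7 dBFS.
Stage 2: -7 dBFS is 33 dB over -40 dBFS; at 6:1 that becomes 5.5 dB over, giving -34.5 dBFS; +6 dB make-up → -28.5 dBFS.
Stage 3: -28.5 dBFS ≤ -5 dBFS, so stage 3 doesn't engage; output -28.5 dBFS.

-28.5 dBFS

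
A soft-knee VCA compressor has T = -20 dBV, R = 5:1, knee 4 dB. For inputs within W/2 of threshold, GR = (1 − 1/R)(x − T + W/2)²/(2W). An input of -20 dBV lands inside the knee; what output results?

x − T + W/2 = -20 − (-20) + 2 = 2.
GR = (1 − 1/5) × 2² / 8 = 0.8 × 4 / 8 = 0.4 dB.
Output = -20 − 0.4 = -20.4 dBV.

-20.4 dBV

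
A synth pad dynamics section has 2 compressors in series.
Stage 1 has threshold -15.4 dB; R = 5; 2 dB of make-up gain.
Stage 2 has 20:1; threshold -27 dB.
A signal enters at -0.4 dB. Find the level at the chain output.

Stage 1: -0.4 dB is 15 dB over -15.4 dB; at 5:1 that becomes 3 dB over, giving -12.4 dB; +2 dB make-up → -10.4 dB.
Stage 2: overshoot 16.6 dB → 16.6/20 = 0.83 dB → -26.17 dB.

-26.17 dB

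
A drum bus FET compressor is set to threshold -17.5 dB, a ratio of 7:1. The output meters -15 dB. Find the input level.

0 dB

The compressed level sits -15 − (-17.5) = 2.5 dB over threshold.
Input overshoot = R × output overshoot = 17.5 dB → input = -17.5 + 17.5 = 0 dB.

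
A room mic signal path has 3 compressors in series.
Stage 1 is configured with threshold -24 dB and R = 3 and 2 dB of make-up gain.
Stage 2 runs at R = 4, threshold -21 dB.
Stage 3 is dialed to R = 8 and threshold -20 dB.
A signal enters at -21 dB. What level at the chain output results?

-21 dB

Stage 1: -21 dB is 3 dB over -24 dB; at 3:1 that becomes 1 dB over, giving -23 dB; +2 dB make-up → -21 dB.
Stage 2: -21 dB is at or below the -21 dB threshold — no compression; output -21 dB.
Stage 3: below threshold (-21 ≤ -20); passes unchanged; output -21 dB.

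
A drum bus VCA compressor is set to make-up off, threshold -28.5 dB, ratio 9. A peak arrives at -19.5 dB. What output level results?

The input is 9 dB above the -28.5 dB threshold.
9:1 compression reduces that to 9/9 = 1 dB over.
That puts the output at -27.5 dB.

-27.5 dB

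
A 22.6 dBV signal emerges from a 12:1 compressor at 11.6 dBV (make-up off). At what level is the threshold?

10.6 dBV

Input is 12 dB above T (since output overshoot × R = input overshoot: (11.6 − T)·12 = 22.6 − T gives T = 10.6 dBV).
Check: 10.6 + (22.6 − 10.6)/12 = 10.6 + 1 = 11.6 dBV. ✓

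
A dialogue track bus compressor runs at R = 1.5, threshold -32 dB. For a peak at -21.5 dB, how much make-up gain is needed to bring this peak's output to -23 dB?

2 dB

Without make-up, output = threshold + overshoot/1.5 = -32 + 7 = -25 dB.
Gap to target: 2 dB.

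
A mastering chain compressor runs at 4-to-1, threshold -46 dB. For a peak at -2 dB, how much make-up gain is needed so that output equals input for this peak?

Overshoot 44 dB → 44/4 = 11 dB after compression, so the compressed level is -46 + 11 = -35 dB.
Make-up = target − compressed = -2 − (-35) = 33 dB.

33 dB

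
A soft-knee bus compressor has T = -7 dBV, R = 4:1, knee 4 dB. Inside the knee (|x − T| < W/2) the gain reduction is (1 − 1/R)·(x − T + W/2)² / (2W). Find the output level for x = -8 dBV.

-8.09375 dBV

x − T + W/2 = -8 − (-7) + 2 = 1.
GR = (1 − 1/4) × 1² / 8 = 0.75 × 1 / 8 = 0.09375 dB.
Output = -8 − 0.09375 = -8.09375 dBV.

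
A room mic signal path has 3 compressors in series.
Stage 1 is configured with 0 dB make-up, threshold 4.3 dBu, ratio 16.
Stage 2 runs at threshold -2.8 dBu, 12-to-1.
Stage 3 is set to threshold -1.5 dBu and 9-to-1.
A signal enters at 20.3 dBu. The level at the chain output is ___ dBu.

-2.125 dBu

Stage 1: 16 dB above 4.3 dBu, reduced 16:1 to 1 dB above → 5.3 dBu.
Stage 2: 5.3 dBu is 8.1 dB over -2.8 dBu; at 12:1 that becomes 0.675 dB over, giving -2.125 dBu.
Stage 3: -2.125 dBu ≤ -1.5 dBu, so stage 3 doesn't engage; output -2.125 dBu.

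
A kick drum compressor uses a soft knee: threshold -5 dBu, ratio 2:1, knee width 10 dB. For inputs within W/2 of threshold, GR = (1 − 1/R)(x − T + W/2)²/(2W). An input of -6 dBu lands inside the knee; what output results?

x − T + W/2 = -6 − (-5) + 5 = 4.
GR = (1 − 1/2) × 4² / 20 = 0.5 × 16 / 20 = 0.4 dB.
Output = -6 − 0.4 = -6.4 dBu.

-6.4 dBu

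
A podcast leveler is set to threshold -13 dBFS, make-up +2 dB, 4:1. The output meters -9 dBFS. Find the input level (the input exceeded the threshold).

Remove make-up: -9 − 2 = -11 dBFS.
That's 2 dB above the -13 dBFS threshold.
Before 4:1 compression the overshoot was 2 × 4 = 8 dB, so input = -13 + 8 = -5 dBFS.

-5 dBFS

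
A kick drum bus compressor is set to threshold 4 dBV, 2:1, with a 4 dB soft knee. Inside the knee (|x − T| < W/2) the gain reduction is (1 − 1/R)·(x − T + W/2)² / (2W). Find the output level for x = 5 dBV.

4.4375 dBV

x − T + W/2 = 5 − 4 + 2 = 3.
GR = (1 − 1/2) × 3² / 8 = 0.5 × 9 / 8 = 0.5625 dB.
Output = 5 − 0.5625 = 4.4375 dBV.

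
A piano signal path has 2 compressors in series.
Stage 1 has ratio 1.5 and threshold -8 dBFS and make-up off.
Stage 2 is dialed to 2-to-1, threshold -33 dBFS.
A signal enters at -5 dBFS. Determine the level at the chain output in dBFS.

-19.5 dBFS

Stage 1: overshoot 3 dB → 3/1.5 = 2 dB → -6 dBFS.
Stage 2: 27 dB above -33 dBFS, reduced 2:1 to 13.5 dB above → -19.5 dBFS.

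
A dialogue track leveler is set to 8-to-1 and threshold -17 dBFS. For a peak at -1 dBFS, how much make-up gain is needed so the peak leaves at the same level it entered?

Overshoot 16 dB → 16/8 = 2 dB after compression, so the compressed level is -17 + 2 = -15 dBFS.
Make-up = target − compressed = -1 − (-15) = 14 dB.

14 dB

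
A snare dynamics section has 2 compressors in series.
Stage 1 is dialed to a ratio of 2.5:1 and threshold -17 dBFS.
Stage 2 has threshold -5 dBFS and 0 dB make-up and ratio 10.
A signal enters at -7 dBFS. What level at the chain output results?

Stage 1: overshoot 10 dB → 10/2.5 = 4 dB → -13 dBFS.
Stage 2: -13 dBFS is at or below the -5 dBFS threshold — no compression; output -13 dBFS.

-13 dBFS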